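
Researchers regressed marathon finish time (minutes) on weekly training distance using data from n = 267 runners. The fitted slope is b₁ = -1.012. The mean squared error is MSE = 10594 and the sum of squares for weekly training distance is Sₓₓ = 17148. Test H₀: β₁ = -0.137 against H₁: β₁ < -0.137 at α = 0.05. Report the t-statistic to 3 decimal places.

SE(b₁) = √(MSE/Sₓₓ) = √(10594/17148) = 0.786001.
t = (-1.012 − (-0.137)) / 0.786001 = -1.113.
df = n − 2 = 265.
One-sided p ≈ 0.1333, which is ≥ 0.05, so fail to reject H₀.
The data do not give significant evidence that the true slope on weekly training distance is below -0.137 minutes per unit.

t = -1.113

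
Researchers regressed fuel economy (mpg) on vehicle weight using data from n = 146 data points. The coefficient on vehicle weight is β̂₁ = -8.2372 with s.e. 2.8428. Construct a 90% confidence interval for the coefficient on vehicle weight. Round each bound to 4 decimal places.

df = n − 2 = 146 − 2 = 144.
t* = t_{0.05, 144} = 1.655504.
Margin = t* × SE = 1.655504 × 2.8428 = 4.706267.
CI: -8.2372 ± 4.706267 → (-12.9435, -3.5309).
With 90% confidence, each one-unit increase in vehicle weight is associated with a change of between -12.9435 and -3.5309 mpg in fuel economy.

(-12.9435, -3.5309)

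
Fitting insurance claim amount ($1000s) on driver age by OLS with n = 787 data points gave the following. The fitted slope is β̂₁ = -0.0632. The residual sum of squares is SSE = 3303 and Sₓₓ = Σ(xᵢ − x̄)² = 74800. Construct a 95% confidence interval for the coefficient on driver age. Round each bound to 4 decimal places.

MSE = SSE/(n − 2) = 3303/785 = 4.20764.
SE(β̂₁) = √(MSE/Sₓₓ) = √(4.20764/74800) = 0.00750013.
df = n − 2 = 785.
t* = t_{0.025, 785} = 1.962991.
Margin = t* × SE = 1.962991 × 0.00750013 = 0.014723.
CI: -0.0632 ± 0.014723 → (-0.0779, -0.0485).
With 95% confidence, each one-unit increase in driver age is associated with a change of between -0.0779 and -0.0485 $1000s in insurance claim amount.

(-0.0779, -0.0485)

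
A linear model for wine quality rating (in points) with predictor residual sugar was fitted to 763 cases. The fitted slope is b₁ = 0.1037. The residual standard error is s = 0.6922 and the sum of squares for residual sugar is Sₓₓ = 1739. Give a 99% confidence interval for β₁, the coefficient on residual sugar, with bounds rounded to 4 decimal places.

SE(b₁) = s/√Sₓₓ = 0.6922/√1739 = 0.016599.
df = n − 2 = 761.
t* = t_{0.005, 761} = 2.582305.
Margin = t* × SE = 2.582305 × 0.016599 = 0.042864.
CI: 0.1037 ± 0.042864 → (0.0608, 0.1466).
With 99% confidence, each one-unit increase in residual sugar is associated with a change of between 0.0608 and 0.1466 points in wine quality rating.

(0.0608, 0.1466)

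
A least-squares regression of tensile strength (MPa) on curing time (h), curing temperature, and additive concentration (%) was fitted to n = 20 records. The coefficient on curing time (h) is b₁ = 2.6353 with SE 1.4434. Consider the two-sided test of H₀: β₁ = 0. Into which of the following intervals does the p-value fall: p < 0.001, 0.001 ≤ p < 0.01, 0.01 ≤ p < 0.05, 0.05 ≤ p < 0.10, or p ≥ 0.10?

t = 2.6353 / 1.4434 = 1.826.
df = n − k − 1 = 20 − 3 − 1 = 16.
Two-sided p = 2·P(T_{16} > |t|) ≈ 0.0866.
So 0.05 ≤ p < 0.10.

0.05 ≤ p < 0.10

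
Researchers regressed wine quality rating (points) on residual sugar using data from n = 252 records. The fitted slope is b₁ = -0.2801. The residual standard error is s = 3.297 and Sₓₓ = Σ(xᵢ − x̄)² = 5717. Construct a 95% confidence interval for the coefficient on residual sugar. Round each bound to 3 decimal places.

SE(b₁) = s/√Sₓₓ = 3.297/√5717 = 0.0436049.
df = n − 2 = 250.
t* = t_{0.025, 250} = 1.969498.
Margin = t* × SE = 1.969498 × 0.0436049 = 0.08588.
CI: -0.2801 ± 0.08588 → (-0.366, -0.194).
With 95% confidence, each one-unit increase in residual sugar is associated with a change of between -0.366 and -0.194 points in wine quality rating.

(-0.366, -0.194)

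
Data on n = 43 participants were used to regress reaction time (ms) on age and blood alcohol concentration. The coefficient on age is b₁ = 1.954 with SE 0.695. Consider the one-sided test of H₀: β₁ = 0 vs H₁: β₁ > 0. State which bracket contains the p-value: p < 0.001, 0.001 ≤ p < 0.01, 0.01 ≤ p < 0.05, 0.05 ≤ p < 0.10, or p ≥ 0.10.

t = 1.954 / 0.695 = 2.812.
df = n − k − 1 = 43 − 2 − 1 = 40.
One-sided p = P(T_{40} > t) ≈ 0.0038.
So 0.001 ≤ p < 0.01.

0.001 ≤ p < 0.01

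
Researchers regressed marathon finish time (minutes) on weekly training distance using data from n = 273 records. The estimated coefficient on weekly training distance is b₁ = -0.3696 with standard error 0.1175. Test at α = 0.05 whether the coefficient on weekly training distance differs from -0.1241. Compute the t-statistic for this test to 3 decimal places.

t = -2.089

H₀: β₁ = -0.1241 vs H₁: β₁ ≠ -0.1241.
t = (b₁ − β₁⁰)/SE = (-0.3696 − (-0.1241)) / 0.1175 = -2.089.
df = n − 2 = 273 − 2 = 271.
Two-sided p ≈ 0.0376, which is < 0.05, so reject H₀.
There is evidence that the true slope on weekly training distance differs from -0.1241 minutes per unit.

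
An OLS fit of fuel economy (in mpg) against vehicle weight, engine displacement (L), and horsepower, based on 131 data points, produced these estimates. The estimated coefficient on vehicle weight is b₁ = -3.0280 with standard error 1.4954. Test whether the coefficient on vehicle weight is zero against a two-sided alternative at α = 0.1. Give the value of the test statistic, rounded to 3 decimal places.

H₀: β₁ = 0 vs H₁: β₁ ≠ 0.
t = (b₁ − β₁⁰)/SE = -3.0280 / 1.4954 = -2.025.
df = n − k − 1 = 131 − 3 − 1 = 127.
Two-sided p ≈ 0.0450, which is < 0.1, so reject H₀.
There is evidence that vehicle weight is associated with fuel economy, holding the other predictors fixed.

t = -2.025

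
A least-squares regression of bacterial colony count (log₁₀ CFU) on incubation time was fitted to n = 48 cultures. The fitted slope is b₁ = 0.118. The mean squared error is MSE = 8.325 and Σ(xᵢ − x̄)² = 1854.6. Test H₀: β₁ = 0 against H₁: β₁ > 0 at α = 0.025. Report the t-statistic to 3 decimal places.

SE(b₁) = √(MSE/Sₓₓ) = √(8.325/1854.6) = 0.0669988.
t = 0.118 / 0.0669988 = 1.761.
df = n − 2 = 46.
One-sided p ≈ 0.0424, which is ≥ 0.025, so fail to reject H₀.
The data do not give significant evidence that the true slope on incubation time is positive.

t = 1.761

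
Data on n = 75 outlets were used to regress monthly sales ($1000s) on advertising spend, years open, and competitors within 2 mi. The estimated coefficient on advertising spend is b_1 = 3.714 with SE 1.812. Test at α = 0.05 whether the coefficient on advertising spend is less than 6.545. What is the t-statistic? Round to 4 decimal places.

H₀: β₁ = 6.545 vs H₁: β₁ < 6.545.
t = (b_1 − β₁⁰)/SE = (3.714 − 6.545) / 1.812 = -1.5624.
df = n − k − 1 = 75 − 3 − 1 = 71.
One-sided p ≈ 0.0613, which is ≥ 0.05, so fail to reject H₀.
The data do not give significant evidence that the true slope on advertising spend is below 6.545 $1000s per unit, holding the other predictors fixed.

t = -1.5624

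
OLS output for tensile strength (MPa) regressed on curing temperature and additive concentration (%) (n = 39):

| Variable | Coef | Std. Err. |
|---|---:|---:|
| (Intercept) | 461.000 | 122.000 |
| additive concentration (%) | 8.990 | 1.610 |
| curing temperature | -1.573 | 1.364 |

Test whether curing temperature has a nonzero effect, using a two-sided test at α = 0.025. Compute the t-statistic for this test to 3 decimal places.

t = -1.153

Read off: b = -1.573, SE = 1.364 for curing temperature.
H₀: β₁ = 0 vs H₁: β₁ ≠ 0.
t = -1.573 / 1.364 = -1.153.
df = n − k − 1 = 39 − 2 − 1 = 36.
Two-sided p ≈ 0.2564, which is ≥ 0.025, so fail to reject H₀.
The data do not give significant evidence of an association between curing temperature and tensile strength, after adjusting for the other predictors.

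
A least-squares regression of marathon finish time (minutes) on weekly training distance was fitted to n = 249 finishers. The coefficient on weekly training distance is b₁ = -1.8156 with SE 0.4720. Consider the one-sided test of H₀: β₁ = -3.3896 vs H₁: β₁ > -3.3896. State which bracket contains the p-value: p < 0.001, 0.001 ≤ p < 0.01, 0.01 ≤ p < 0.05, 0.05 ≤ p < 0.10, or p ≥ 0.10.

p < 0.001

t = (-1.8156 − (-3.3896)) / 0.4720 = 3.335.
df = n − 2 = 249 − 2 = 247.
One-sided p = P(T_{247} > t) ≈ 0.0005.
So p < 0.001.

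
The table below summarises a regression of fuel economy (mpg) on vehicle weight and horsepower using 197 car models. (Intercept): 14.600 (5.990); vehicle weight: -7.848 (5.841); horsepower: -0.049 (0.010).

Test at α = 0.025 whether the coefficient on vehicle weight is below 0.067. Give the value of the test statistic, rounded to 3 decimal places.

Read off: b = -7.848, SE = 5.841 for vehicle weight.
H₀: β₁ = 0.067 vs H₁: β₁ < 0.067.
t = (-7.848 − 0.067) / 5.841 = -1.355.
df = n − k − 1 = 197 − 2 − 1 = 194.
One-sided p ≈ 0.0885, which is ≥ 0.025, so fail to reject H₀.
The data do not give significant evidence that the true slope on vehicle weight is below 0.067 mpg per unit, holding the other predictors fixed.

t = -1.355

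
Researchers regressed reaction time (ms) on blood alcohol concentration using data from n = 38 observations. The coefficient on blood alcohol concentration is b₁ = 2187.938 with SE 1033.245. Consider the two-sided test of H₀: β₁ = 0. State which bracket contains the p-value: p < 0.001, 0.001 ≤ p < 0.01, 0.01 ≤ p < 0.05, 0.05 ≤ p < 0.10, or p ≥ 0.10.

0.01 ≤ p < 0.05

t = 2187.938 / 1033.245 = 2.118.
df = n − 2 = 38 − 2 = 36.
Two-sided p = 2·P(T_{36} > |t|) ≈ 0.0412.
So 0.01 ≤ p < 0.05.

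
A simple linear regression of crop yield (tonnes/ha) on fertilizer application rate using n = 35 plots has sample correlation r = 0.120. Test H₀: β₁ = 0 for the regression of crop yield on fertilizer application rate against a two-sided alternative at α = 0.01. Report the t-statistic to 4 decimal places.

t = r·√(n − 2)/√(1 − r²) = 0.120·√33/√0.9856 = 0.6944.
df = n − 2 = 33.
Two-sided p ≈ 0.4923, which is ≥ 0.01, so fail to reject H₀.
The data do not give significant evidence of a linear association between fertilizer application rate and crop yield.

t = 0.6944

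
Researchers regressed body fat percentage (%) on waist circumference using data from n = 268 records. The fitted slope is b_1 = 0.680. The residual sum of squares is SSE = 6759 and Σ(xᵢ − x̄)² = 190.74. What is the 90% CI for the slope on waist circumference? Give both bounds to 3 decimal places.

MSE = SSE/(n − 2) = 6759/266 = 25.4098.
SE(b_1) = √(MSE/Sₓₓ) = √(25.4098/190.74) = 0.364989.
df = n − 2 = 266.
t* = t_{0.05, 266} = 1.650602.
Margin = t* × SE = 1.650602 × 0.364989 = 0.60245.
CI: 0.680 ± 0.60245 → (0.078, 1.282).
With 90% confidence, each one-unit increase in waist circumference is associated with a change of between 0.078 and 1.282 % in body fat percentage.

(0.078, 1.282)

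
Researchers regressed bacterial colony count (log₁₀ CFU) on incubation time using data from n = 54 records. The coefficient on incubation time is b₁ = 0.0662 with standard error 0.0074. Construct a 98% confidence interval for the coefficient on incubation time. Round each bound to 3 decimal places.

df = n − 2 = 54 − 2 = 52.
t* = t_{0.01, 52} = 2.400225.
Margin = t* × SE = 2.400225 × 0.0074 = 0.01776.
CI: 0.0662 ± 0.01776 → (0.048, 0.084).
With 98% confidence, each one-unit increase in incubation time is associated with a change of between 0.048 and 0.084 log₁₀ CFU in bacterial colony count.

(0.048, 0.084)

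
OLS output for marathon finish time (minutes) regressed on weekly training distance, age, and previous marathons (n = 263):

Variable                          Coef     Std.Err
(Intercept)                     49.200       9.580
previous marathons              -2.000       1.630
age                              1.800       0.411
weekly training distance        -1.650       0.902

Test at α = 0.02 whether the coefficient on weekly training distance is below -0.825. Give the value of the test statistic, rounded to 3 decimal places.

Read off: b = -1.650, SE = 0.902 for weekly training distance.
H₀: β₁ = -0.825 vs H₁: β₁ < -0.825.
t = (-1.650 − (-0.825)) / 0.902 = -0.915.
df = n − k − 1 = 263 − 3 − 1 = 259.
One-sided p ≈ 0.1806, which is ≥ 0.02, so fail to reject H₀.
The data do not give significant evidence that the true slope on weekly training distance is below -0.825 minutes per unit, holding the other predictors fixed.

t = -0.915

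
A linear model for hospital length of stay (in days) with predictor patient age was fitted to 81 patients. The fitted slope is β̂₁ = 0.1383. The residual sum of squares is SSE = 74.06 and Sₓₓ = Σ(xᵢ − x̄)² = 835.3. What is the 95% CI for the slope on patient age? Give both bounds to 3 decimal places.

MSE = SSE/(n − 2) = 74.06/79 = 0.937468.
SE(β̂₁) = √(MSE/Sₓₓ) = √(0.937468/835.3) = 0.0335009.
df = n − 2 = 79.
t* = t_{0.025, 79} = 1.99045.
Margin = t* × SE = 1.99045 × 0.0335009 = 0.06668.
CI: 0.1383 ± 0.06668 → (0.072, 0.205).
With 95% confidence, each one-unit increase in patient age is associated with a change of between 0.072 and 0.205 days in hospital length of stay.

(0.072, 0.205)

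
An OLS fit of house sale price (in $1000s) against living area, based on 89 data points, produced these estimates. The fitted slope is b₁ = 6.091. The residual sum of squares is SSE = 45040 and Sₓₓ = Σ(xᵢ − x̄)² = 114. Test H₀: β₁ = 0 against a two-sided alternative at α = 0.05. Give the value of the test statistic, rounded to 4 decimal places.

MSE = SSE/(n − 2) = 45040/87 = 517.701.
SE(b₁) = √(MSE/Sₓₓ) = √(517.701/114) = 2.13102.
t = 6.091 / 2.13102 = 2.8583.
df = n − 2 = 87.
Two-sided p ≈ 0.0053, which is < 0.05, so reject H₀.
There is evidence that living area is associated with house sale price.

t = 2.8583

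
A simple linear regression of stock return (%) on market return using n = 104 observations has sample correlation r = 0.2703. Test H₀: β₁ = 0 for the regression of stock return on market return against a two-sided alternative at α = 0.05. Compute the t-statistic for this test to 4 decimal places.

t = 2.8354

t = r·√(n − 2)/√(1 − r²) = 0.2703·√102/√0.926938 = 2.8354.
df = n − 2 = 102.
Two-sided p ≈ 0.0055, which is < 0.05, so reject H₀.
There is evidence of a linear association between market return and stock return.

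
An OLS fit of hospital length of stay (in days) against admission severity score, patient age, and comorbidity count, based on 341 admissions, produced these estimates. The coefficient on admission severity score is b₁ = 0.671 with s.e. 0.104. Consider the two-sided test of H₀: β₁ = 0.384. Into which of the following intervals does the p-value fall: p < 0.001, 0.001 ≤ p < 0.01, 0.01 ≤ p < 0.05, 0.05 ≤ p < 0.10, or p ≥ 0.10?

0.001 ≤ p < 0.01

t = (0.671 − 0.384) / 0.104 = 2.760.
df = n − k − 1 = 341 − 3 − 1 = 337.
Two-sided p = 2·P(T_{337} > |t|) ≈ 0.0061.
So 0.001 ≤ p < 0.01.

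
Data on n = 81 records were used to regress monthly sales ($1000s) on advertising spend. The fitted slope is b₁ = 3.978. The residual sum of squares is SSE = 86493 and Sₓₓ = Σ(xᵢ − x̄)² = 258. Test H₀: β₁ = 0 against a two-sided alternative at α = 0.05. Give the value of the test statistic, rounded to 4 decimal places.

t = 1.9311

MSE = SSE/(n − 2) = 86493/79 = 1094.85.
SE(b₁) = √(MSE/Sₓₓ) = √(1094.85/258) = 2.06.
t = 3.978 / 2.06 = 1.9311.
df = n − 2 = 79.
Two-sided p ≈ 0.0571, which is ≥ 0.05, so fail to reject H₀.
The data do not give significant evidence of an association between advertising spend and monthly sales.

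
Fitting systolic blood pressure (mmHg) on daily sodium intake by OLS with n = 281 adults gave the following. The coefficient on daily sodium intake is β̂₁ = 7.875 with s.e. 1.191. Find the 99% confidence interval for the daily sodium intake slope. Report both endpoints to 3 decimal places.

(4.786, 10.964)

df = n − 2 = 281 − 2 = 279.
t* = t_{0.005, 279} = 2.593565.
Margin = t* × SE = 2.593565 × 1.191 = 3.08894.
CI: 7.875 ± 3.08894 → (4.786, 10.964).
With 99% confidence, each one-unit increase in daily sodium intake is associated with a change of between 4.786 and 10.964 mmHg in systolic blood pressure.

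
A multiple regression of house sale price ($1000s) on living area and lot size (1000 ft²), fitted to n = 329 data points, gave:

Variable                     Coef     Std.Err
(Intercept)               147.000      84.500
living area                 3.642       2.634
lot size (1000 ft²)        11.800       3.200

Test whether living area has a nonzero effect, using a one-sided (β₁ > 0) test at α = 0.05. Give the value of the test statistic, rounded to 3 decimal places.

t = 1.383

Read off: b = 3.642, SE = 2.634 for living area.
H₀: β₁ = 0 vs H₁: β₁ > 0.
t = 3.642 / 2.634 = 1.383.
df = n − k − 1 = 329 − 2 − 1 = 326.
One-sided p ≈ 0.0839, which is ≥ 0.05, so fail to reject H₀.
The data do not give significant evidence that the true slope on living area is positive, holding the other predictors fixed.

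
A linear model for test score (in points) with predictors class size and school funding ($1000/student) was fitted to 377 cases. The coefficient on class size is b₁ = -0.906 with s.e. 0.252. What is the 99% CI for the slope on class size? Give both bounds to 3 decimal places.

df = n − k − 1 = 377 − 2 − 1 = 374.
t* = t_{0.005, 374} = 2.589039.
Margin = t* × SE = 2.589039 × 0.252 = 0.65244.
CI: -0.906 ± 0.65244 → (-1.558, -0.254).
With 99% confidence, each one-unit increase in class size is associated with a change of between -1.558 and -0.254 points in test score, holding the other predictors fixed.

(-1.558, -0.254)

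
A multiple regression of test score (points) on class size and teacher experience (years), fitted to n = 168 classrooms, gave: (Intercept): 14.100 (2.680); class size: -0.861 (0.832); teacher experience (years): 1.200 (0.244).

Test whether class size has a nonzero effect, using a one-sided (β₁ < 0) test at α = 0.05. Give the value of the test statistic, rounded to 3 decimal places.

t = -1.035

Read off: b = -0.861, SE = 0.832 for class size.
H₀: β₁ = 0 vs H₁: β₁ < 0.
t = -0.861 / 0.832 = -1.035.
df = n − k − 1 = 168 − 2 − 1 = 165.
One-sided p ≈ 0.1511, which is ≥ 0.05, so fail to reject H₀.
The data do not give significant evidence that the true slope on class size is negative, holding the other predictors fixed.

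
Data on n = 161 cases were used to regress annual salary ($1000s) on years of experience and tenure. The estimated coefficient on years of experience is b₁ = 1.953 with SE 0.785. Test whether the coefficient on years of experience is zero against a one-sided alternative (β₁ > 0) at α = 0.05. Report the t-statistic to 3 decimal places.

t = 2.488

H₀: β₁ = 0 vs H₁: β₁ > 0.
t = (b₁ − β₁⁰)/SE = 1.953 / 0.785 = 2.488.
df = n − k − 1 = 161 − 2 − 1 = 158.
One-sided p ≈ 0.0069, which is < 0.05, so reject H₀.
There is evidence that the true slope on years of experience is positive, holding the other predictors fixed.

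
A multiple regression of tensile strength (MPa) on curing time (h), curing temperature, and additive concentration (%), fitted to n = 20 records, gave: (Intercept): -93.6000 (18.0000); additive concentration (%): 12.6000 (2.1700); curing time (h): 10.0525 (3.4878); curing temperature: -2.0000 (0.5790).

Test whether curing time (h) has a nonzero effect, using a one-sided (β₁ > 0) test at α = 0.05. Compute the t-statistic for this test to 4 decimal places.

t = 2.8822

Read off: b = 10.0525, SE = 3.4878 for curing time (h).
H₀: β₁ = 0 vs H₁: β₁ > 0.
t = 10.0525 / 3.4878 = 2.8822.
df = n − k − 1 = 20 − 3 − 1 = 16.
One-sided p ≈ 0.0054, which is < 0.05, so reject H₀.
There is evidence that the true slope on curing time (h) is positive, holding the other predictors fixed.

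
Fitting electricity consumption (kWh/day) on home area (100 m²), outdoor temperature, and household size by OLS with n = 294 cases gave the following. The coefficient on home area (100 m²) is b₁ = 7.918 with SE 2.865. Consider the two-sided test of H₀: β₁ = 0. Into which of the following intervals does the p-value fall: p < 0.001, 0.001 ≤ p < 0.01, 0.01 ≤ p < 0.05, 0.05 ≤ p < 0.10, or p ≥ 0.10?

0.001 ≤ p < 0.01

t = 7.918 / 2.865 = 2.764.
df = n − k − 1 = 294 − 3 − 1 = 290.
Two-sided p = 2·P(T_{290} > |t|) ≈ 0.0061.
So 0.001 ≤ p < 0.01.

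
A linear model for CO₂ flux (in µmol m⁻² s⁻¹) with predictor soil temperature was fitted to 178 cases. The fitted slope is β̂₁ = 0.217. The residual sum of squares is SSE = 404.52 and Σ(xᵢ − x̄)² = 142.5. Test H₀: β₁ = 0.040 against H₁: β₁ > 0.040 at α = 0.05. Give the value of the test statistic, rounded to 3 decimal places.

t = 1.394

MSE = SSE/(n − 2) = 404.52/176 = 2.29841.
SE(β̂₁) = √(MSE/Sₓₓ) = √(2.29841/142.5) = 0.127001.
t = (0.217 − 0.040) / 0.127001 = 1.394.
df = n − 2 = 176.
One-sided p ≈ 0.0826, which is ≥ 0.05, so fail to reject H₀.
The data do not give significant evidence that the true slope on soil temperature exceeds 0.040 µmol m⁻² s⁻¹ per unit.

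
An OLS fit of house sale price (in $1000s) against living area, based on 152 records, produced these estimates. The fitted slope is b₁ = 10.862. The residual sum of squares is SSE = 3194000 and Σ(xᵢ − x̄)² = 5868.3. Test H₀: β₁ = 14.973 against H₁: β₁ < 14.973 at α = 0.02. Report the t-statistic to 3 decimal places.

t = -2.158

MSE = SSE/(n − 2) = 3194000/150 = 21293.3.
SE(b₁) = √(MSE/Sₓₓ) = √(21293.3/5868.3) = 1.90487.
t = (10.862 − 14.973) / 1.90487 = -2.158.
df = n − 2 = 150.
One-sided p ≈ 0.0163, which is < 0.02, so reject H₀.
There is evidence that the true slope on living area is below 14.973 $1000s per unit.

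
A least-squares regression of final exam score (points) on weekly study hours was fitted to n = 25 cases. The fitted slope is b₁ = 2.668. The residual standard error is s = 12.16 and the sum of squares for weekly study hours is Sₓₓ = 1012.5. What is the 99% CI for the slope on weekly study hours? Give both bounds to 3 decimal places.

(1.595, 3.741)

SE(b₁) = s/√Sₓₓ = 12.16/√1012.5 = 0.382152.
df = n − 2 = 23.
t* = t_{0.005, 23} = 2.807336.
Margin = t* × SE = 2.807336 × 0.382152 = 1.07283.
CI: 2.668 ± 1.07283 → (1.595, 3.741).
With 99% confidence, each one-unit increase in weekly study hours is associated with a change of between 1.595 and 3.741 points in final exam score.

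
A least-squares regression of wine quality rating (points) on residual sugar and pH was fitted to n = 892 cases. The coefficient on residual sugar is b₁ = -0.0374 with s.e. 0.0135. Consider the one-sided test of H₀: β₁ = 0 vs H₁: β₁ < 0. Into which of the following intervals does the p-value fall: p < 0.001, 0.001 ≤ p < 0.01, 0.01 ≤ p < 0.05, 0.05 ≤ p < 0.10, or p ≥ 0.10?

t = -0.0374 / 0.0135 = -2.770.
df = n − k − 1 = 892 − 2 − 1 = 889.
One-sided p = P(T_{889} < t) ≈ 0.0029.
So 0.001 ≤ p < 0.01.

0.001 ≤ p < 0.01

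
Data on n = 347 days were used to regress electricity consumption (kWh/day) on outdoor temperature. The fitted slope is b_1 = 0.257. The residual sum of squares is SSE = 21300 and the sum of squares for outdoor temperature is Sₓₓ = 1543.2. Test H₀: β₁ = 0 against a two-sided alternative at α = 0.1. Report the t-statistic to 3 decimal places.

MSE = SSE/(n − 2) = 21300/345 = 61.7391.
SE(b_1) = √(MSE/Sₓₓ) = √(61.7391/1543.2) = 0.200018.
t = 0.257 / 0.200018 = 1.285.
df = n − 2 = 345.
Two-sided p ≈ 0.1997, which is ≥ 0.1, so fail to reject H₀.
The data do not give significant evidence of an association between outdoor temperature and electricity consumption.

t = 1.285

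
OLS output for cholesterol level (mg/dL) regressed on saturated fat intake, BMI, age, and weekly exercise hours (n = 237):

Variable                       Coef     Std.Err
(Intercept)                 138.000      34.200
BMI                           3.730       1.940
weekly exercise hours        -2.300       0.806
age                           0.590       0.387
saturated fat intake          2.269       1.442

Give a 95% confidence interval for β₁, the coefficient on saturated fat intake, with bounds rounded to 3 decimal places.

(-0.572, 5.110)

Read off: b = 2.269, SE = 1.442 for saturated fat intake.
df = n − k − 1 = 237 − 4 − 1 = 232.
t* = t_{0.025, 232} = 1.970242.
Margin = t* × SE = 1.970242 × 1.442 = 2.84109.
CI: 2.269 ± 2.84109 → (-0.572, 5.110).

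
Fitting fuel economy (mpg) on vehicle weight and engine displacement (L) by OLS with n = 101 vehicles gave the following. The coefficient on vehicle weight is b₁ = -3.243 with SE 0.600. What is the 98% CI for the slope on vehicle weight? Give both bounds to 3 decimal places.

df = n − k − 1 = 101 − 2 − 1 = 98.
t* = t_{0.01, 98} = 2.365002.
Margin = t* × SE = 2.365002 × 0.600 = 1.41900.
CI: -3.243 ± 1.41900 → (-4.662, -1.824).
With 98% confidence, each one-unit increase in vehicle weight is associated with a change of between -4.662 and -1.824 mpg in fuel economy, holding the other predictors fixed.

(-4.662, -1.824)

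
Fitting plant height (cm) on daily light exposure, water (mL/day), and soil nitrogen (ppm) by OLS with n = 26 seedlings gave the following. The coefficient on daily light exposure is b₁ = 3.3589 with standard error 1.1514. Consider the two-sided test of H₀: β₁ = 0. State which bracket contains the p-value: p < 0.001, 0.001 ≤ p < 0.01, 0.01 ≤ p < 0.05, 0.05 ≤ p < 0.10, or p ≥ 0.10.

0.001 ≤ p < 0.01

t = 3.3589 / 1.1514 = 2.917.
df = n − k − 1 = 26 − 3 − 1 = 22.
Two-sided p = 2·P(T_{22} > |t|) ≈ 0.0080.
So 0.001 ≤ p < 0.01.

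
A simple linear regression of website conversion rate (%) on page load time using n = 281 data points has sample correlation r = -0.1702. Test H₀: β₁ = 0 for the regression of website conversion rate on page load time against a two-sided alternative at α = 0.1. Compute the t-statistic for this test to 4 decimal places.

t = r·√(n − 2)/√(1 − r²) = -0.1702·√279/√0.971032 = -2.8850.
df = n − 2 = 279.
Two-sided p ≈ 0.0042, which is < 0.1, so reject H₀.
There is evidence of a linear association between page load time and website conversion rate.

t = -2.8850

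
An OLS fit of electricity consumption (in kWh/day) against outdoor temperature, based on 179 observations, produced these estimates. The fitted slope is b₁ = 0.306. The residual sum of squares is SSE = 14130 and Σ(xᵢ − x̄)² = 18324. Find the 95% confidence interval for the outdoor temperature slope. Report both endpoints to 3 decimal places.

(0.176, 0.436)

MSE = SSE/(n − 2) = 14130/177 = 79.8305.
SE(b₁) = √(MSE/Sₓₓ) = √(79.8305/18324) = 0.0660046.
df = n − 2 = 177.
t* = t_{0.025, 177} = 1.973457.
Margin = t* × SE = 1.973457 × 0.0660046 = 0.13026.
CI: 0.306 ± 0.13026 → (0.176, 0.436).
With 95% confidence, each one-unit increase in outdoor temperature is associated with a change of between 0.176 and 0.436 kWh/day in electricity consumption.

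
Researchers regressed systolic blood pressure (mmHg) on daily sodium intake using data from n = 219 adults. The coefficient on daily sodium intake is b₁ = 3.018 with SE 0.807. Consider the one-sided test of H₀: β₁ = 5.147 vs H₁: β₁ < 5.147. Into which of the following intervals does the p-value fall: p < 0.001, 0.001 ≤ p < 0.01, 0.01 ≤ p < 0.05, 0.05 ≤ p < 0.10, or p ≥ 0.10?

t = (3.018 − 5.147) / 0.807 = -2.638.
df = n − 2 = 219 − 2 = 217.
One-sided p = P(T_{217} < t) ≈ 0.0045.
So 0.001 ≤ p < 0.01.

0.001 ≤ p < 0.01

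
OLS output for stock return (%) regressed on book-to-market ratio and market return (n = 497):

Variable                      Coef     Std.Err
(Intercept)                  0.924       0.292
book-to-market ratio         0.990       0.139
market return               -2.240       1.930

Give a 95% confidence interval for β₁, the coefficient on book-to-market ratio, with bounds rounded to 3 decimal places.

Read off: b = 0.990, SE = 0.139 for book-to-market ratio.
df = n − k − 1 = 497 − 2 − 1 = 494.
t* = t_{0.025, 494} = 1.964778.
Margin = t* × SE = 1.964778 × 0.139 = 0.27310.
CI: 0.990 ± 0.27310 → (0.717, 1.263).

(0.717, 1.263)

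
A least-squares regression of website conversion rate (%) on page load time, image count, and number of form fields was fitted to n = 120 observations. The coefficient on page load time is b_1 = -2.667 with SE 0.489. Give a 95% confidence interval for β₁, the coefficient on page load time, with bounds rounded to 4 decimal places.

df = n − k − 1 = 120 − 3 − 1 = 116.
t* = t_{0.025, 116} = 1.980626.
Margin = t* × SE = 1.980626 × 0.489 = 0.968526.
CI: -2.667 ± 0.968526 → (-3.6355, -1.6985).
With 95% confidence, each one-unit increase in page load time is associated with a change of between -3.6355 and -1.6985 % in website conversion rate, holding the other predictors fixed.

(-3.6355, -1.6985)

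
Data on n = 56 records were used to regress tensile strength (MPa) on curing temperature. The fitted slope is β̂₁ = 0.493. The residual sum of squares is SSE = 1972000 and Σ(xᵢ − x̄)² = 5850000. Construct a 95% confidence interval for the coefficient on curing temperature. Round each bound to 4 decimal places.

MSE = SSE/(n − 2) = 1972000/54 = 36518.5.
SE(β̂₁) = √(MSE/Sₓₓ) = √(36518.5/5850000) = 0.0790094.
df = n − 2 = 54.
t* = t_{0.025, 54} = 2.004879.
Margin = t* × SE = 2.004879 × 0.0790094 = 0.158404.
CI: 0.493 ± 0.158404 → (0.3346, 0.6514).
With 95% confidence, each one-unit increase in curing temperature is associated with a change of between 0.3346 and 0.6514 MPa in tensile strength.

(0.3346, 0.6514)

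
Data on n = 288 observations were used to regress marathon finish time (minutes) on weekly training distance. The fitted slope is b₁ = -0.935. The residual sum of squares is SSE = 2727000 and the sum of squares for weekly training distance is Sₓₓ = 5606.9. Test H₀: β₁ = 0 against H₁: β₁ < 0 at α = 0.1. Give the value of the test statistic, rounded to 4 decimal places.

MSE = SSE/(n − 2) = 2727000/286 = 9534.97.
SE(b₁) = √(MSE/Sₓₓ) = √(9534.97/5606.9) = 1.30406.
t = -0.935 / 1.30406 = -0.7170.
df = n − 2 = 286.
One-sided p ≈ 0.2370, which is ≥ 0.1, so fail to reject H₀.
The data do not give significant evidence that the true slope on weekly training distance is negative.

t = -0.7170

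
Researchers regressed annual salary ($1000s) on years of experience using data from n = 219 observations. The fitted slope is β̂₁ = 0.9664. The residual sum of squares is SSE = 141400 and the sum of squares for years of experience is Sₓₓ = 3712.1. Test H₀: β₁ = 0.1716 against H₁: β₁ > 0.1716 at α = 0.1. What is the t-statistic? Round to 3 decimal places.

t = 1.897

MSE = SSE/(n − 2) = 141400/217 = 651.613.
SE(β̂₁) = √(MSE/Sₓₓ) = √(651.613/3712.1) = 0.418972.
t = (0.9664 − 0.1716) / 0.418972 = 1.897.
df = n − 2 = 217.
One-sided p ≈ 0.0296, which is < 0.1, so reject H₀.
There is evidence that the true slope on years of experience exceeds 0.1716 $1000s per unit.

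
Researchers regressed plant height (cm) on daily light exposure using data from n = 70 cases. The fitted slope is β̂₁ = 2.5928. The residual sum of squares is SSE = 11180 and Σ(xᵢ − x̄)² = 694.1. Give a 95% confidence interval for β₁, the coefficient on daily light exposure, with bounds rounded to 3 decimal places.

(1.622, 3.564)

MSE = SSE/(n − 2) = 11180/68 = 164.412.
SE(β̂₁) = √(MSE/Sₓₓ) = √(164.412/694.1) = 0.486693.
df = n − 2 = 68.
t* = t_{0.025, 68} = 1.995469.
Margin = t* × SE = 1.995469 × 0.486693 = 0.97118.
CI: 2.5928 ± 0.97118 → (1.622, 3.564).
With 95% confidence, each one-unit increase in daily light exposure is associated with a change of between 1.622 and 3.564 cm in plant height.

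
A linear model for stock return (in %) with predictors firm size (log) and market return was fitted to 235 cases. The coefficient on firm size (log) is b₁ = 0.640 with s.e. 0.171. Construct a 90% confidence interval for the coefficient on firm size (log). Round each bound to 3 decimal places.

(0.358, 0.922)

df = n − k − 1 = 235 − 2 − 1 = 232.
t* = t_{0.05, 232} = 1.651448.
Margin = t* × SE = 1.651448 × 0.171 = 0.28240.
CI: 0.640 ± 0.28240 → (0.358, 0.922).
With 90% confidence, each one-unit increase in firm size (log) is associated with a change of between 0.358 and 0.922 % in stock return, holding the other predictors fixed.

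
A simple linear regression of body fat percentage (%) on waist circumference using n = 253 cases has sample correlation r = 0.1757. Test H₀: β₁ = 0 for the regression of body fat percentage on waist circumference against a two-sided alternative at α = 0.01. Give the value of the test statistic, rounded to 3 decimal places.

t = 2.828

t = r·√(n − 2)/√(1 − r²) = 0.1757·√251/√0.96913 = 2.828.
df = n − 2 = 251.
Two-sided p ≈ 0.0051, which is < 0.01, so reject H₀.
There is evidence of a linear association between waist circumference and body fat percentage.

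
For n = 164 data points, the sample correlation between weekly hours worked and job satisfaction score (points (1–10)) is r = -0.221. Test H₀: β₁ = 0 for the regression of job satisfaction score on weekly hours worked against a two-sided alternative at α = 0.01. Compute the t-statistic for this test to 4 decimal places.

t = r·√(n − 2)/√(1 − r²) = -0.221·√162/√0.951159 = -2.8842.
df = n − 2 = 162.
Two-sided p ≈ 0.0045, which is < 0.01, so reject H₀.
There is evidence of a linear association between weekly hours worked and job satisfaction score.

t = -2.8842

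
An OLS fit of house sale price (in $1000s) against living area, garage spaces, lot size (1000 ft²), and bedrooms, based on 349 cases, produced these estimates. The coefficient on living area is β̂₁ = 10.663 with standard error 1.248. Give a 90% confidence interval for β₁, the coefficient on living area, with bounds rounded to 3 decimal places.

df = n − k − 1 = 349 − 4 − 1 = 344.
t* = t_{0.05, 344} = 1.649295.
Margin = t* × SE = 1.649295 × 1.248 = 2.05832.
CI: 10.663 ± 2.05832 → (8.605, 12.721).
With 90% confidence, each one-unit increase in living area is associated with a change of between 8.605 and 12.721 $1000s in house sale price, holding the other predictors fixed.

(8.605, 12.721)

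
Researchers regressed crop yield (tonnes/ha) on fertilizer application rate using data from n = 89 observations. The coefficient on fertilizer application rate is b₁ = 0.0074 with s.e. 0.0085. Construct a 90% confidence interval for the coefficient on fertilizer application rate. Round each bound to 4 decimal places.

df = n − 2 = 89 − 2 = 87.
t* = t_{0.05, 87} = 1.662557.
Margin = t* × SE = 1.662557 × 0.0085 = 0.014132.
CI: 0.0074 ± 0.014132 → (-0.0067, 0.0215).
With 90% confidence, each one-unit increase in fertilizer application rate is associated with a change of between -0.0067 and 0.0215 tonnes/ha in crop yield.

(-0.0067, 0.0215)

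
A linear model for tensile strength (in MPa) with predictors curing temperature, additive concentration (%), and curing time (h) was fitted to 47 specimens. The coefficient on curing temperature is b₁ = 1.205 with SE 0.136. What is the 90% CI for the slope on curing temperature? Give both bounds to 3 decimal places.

(0.976, 1.434)

df = n − k − 1 = 47 − 3 − 1 = 43.
t* = t_{0.05, 43} = 1.681071.
Margin = t* × SE = 1.681071 × 0.136 = 0.22863.
CI: 1.205 ± 0.22863 → (0.976, 1.434).
With 90% confidence, each one-unit increase in curing temperature is associated with a change of between 0.976 and 1.434 MPa in tensile strength, holding the other predictors fixed.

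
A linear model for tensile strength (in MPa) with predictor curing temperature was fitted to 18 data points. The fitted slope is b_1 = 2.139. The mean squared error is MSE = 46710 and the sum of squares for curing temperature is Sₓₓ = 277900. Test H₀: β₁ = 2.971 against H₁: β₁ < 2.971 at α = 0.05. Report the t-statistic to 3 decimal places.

t = -2.029

SE(b_1) = √(MSE/Sₓₓ) = √(46710/277900) = 0.409978.
t = (2.139 − 2.971) / 0.409978 = -2.029.
df = n − 2 = 16.
One-sided p ≈ 0.0297, which is < 0.05, so reject H₀.
There is evidence that the true slope on curing temperature is below 2.971 MPa per unit.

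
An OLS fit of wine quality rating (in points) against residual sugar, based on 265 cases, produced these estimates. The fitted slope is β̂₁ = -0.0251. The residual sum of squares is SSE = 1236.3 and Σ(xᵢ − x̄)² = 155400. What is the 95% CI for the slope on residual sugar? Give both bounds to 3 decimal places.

(-0.036, -0.014)

MSE = SSE/(n − 2) = 1236.3/263 = 4.70076.
SE(β̂₁) = √(MSE/Sₓₓ) = √(4.70076/155400) = 0.00549995.
df = n − 2 = 263.
t* = t_{0.025, 263} = 1.969025.
Margin = t* × SE = 1.969025 × 0.00549995 = 0.01083.
CI: -0.0251 ± 0.01083 → (-0.036, -0.014).
With 95% confidence, each one-unit increase in residual sugar is associated with a change of between -0.036 and -0.014 points in wine quality rating.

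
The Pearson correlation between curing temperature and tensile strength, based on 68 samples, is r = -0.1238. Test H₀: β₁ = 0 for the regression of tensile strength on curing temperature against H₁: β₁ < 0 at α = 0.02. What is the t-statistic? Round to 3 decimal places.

t = r·√(n − 2)/√(1 − r²) = -0.1238·√66/√0.984674 = -1.014.
df = n − 2 = 66.
One-sided p ≈ 0.1572, which is ≥ 0.02, so fail to reject H₀.
The data do not give significant evidence of a linear association between curing temperature and tensile strength.

t = -1.014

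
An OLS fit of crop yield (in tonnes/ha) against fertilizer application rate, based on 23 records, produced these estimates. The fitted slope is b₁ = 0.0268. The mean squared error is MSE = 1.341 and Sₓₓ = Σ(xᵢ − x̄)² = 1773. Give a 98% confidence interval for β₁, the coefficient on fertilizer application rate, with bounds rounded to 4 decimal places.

SE(b₁) = √(MSE/Sₓₓ) = √(1.341/1773) = 0.0275017.
df = n − 2 = 21.
t* = t_{0.01, 21} = 2.517648.
Margin = t* × SE = 2.517648 × 0.0275017 = 0.069240.
CI: 0.0268 ± 0.069240 → (-0.0424, 0.0960).
With 98% confidence, each one-unit increase in fertilizer application rate is associated with a change of between -0.0424 and 0.0960 tonnes/ha in crop yield.

(-0.0424, 0.0960)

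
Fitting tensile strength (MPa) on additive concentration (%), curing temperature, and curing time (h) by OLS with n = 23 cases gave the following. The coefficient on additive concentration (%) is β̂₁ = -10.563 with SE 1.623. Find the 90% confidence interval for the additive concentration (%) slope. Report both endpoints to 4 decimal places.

(-13.3694, -7.7566)

df = n − k − 1 = 23 − 3 − 1 = 19.
t* = t_{0.05, 19} = 1.729133.
Margin = t* × SE = 1.729133 × 1.623 = 2.806383.
CI: -10.563 ± 2.806383 → (-13.3694, -7.7566).
With 90% confidence, each one-unit increase in additive concentration (%) is associated with a change of between -13.3694 and -7.7566 MPa in tensile strength, holding the other predictors fixed.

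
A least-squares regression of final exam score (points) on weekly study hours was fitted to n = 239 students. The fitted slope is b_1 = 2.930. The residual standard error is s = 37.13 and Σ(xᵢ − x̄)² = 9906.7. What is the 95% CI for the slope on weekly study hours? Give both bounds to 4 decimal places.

SE(b_1) = s/√Sₓₓ = 37.13/√9906.7 = 0.373044.
df = n − 2 = 237.
t* = t_{0.025, 237} = 1.970024.
Margin = t* × SE = 1.970024 × 0.373044 = 0.734906.
CI: 2.930 ± 0.734906 → (2.1951, 3.6649).
With 95% confidence, each one-unit increase in weekly study hours is associated with a change of between 2.1951 and 3.6649 points in final exam score.

(2.1951, 3.6649)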